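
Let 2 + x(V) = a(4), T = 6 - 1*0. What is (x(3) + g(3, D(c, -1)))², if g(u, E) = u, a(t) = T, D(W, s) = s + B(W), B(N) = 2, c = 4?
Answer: 49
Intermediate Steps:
D(W, s) = 2 + s (D(W, s) = s + 2 = 2 + s)
T = 6 (T = 6 + 0 = 6)
a(t) = 6
x(V) = 4 (x(V) = -2 + 6 = 4)
(x(3) + g(3, D(c, -1)))² = (4 + 3)² = 7² = 49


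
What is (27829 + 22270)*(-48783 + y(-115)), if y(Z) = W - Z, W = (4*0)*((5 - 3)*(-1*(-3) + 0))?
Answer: -2438218132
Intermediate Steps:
W = 0 (W = 0*(2*(3 + 0)) = 0*(2*3) = 0*6 = 0)
y(Z) = -Z (y(Z) = 0 - Z = -Z)
(27829 + 22270)*(-48783 + y(-115)) = (27829 + 22270)*(-48783 - 1*(-115)) = 50099*(-48783 + 115) = 50099*(-48668) = -2438218132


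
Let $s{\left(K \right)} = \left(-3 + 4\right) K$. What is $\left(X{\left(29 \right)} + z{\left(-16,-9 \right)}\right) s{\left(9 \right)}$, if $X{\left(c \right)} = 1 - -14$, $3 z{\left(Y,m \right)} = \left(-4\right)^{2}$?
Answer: $183$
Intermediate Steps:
$z{\left(Y,m \right)} = \frac{16}{3}$ ($z{\left(Y,m \right)} = \frac{\left(-4\right)^{2}}{3} = \frac{1}{3} \cdot 16 = \frac{16}{3}$)
$X{\left(c \right)} = 15$ ($X{\left(c \right)} = 1 + 14 = 15$)
$s{\left(K \right)} = K$ ($s{\left(K \right)} = 1 K = K$)
$\left(X{\left(29 \right)} + z{\left(-16,-9 \right)}\right) s{\left(9 \right)} = \left(15 + \frac{16}{3}\right) 9 = \frac{61}{3} \cdot 9 = 183$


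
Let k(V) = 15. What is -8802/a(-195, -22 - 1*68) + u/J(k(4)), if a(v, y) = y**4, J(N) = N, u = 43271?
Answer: 3504950837/1215000 ≈ 2884.7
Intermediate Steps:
-8802/a(-195, -22 - 1*68) + u/J(k(4)) = -8802/(-22 - 1*68)**4 + 43271/15 = -8802/(-22 - 68)**4 + 43271*(1/15) = -8802/((-90)**4) + 43271/15 = -8802/65610000 + 43271/15 = -8802*1/65610000 + 43271/15 = -163/1215000 + 43271/15 = 3504950837/1215000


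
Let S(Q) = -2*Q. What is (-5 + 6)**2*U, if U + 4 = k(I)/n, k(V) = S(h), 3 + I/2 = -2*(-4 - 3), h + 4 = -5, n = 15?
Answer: -14/5 ≈ -2.8000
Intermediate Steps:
h = -9 (h = -4 - 5 = -9)
I = 22 (I = -6 + 2*(-2*(-4 - 3)) = -6 + 2*(-2*(-7)) = -6 + 2*14 = -6 + 28 = 22)
k(V) = 18 (k(V) = -2*(-9) = 18)
U = -14/5 (U = -4 + 18/15 = -4 + 18*(1/15) = -4 + 6/5 = -14/5 ≈ -2.8000)
(-5 + 6)**2*U = (-5 + 6)**2*(-14/5) = 1**2*(-14/5) = 1*(-14/5) = -14/5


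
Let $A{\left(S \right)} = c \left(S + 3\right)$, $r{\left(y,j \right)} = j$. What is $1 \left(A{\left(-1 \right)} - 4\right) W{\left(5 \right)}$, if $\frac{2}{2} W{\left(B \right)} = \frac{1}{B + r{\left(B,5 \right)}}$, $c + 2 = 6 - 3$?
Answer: $- \frac{1}{5} \approx -0.2$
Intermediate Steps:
$c = 1$ ($c = -2 + \left(6 - 3\right) = -2 + 3 = 1$)
$A{\left(S \right)} = 3 + S$ ($A{\left(S \right)} = 1 \left(S + 3\right) = 1 \left(3 + S\right) = 3 + S$)
$W{\left(B \right)} = \frac{1}{5 + B}$ ($W{\left(B \right)} = \frac{1}{B + 5} = \frac{1}{5 + B}$)
$1 \left(A{\left(-1 \right)} - 4\right) W{\left(5 \right)} = \frac{1 \left(\left(3 - 1\right) - 4\right)}{5 + 5} = \frac{1 \left(2 - 4\right)}{10} = 1 \left(-2\right) \frac{1}{10} = \left(-2\right) \frac{1}{10} = - \frac{1}{5}$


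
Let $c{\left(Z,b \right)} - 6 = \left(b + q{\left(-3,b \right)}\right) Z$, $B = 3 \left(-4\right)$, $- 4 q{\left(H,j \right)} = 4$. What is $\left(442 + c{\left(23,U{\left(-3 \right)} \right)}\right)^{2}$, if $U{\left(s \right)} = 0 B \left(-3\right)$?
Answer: $180625$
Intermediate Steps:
$q{\left(H,j \right)} = -1$ ($q{\left(H,j \right)} = \left(- \frac{1}{4}\right) 4 = -1$)
$B = -12$
$U{\left(s \right)} = 0$ ($U{\left(s \right)} = 0 \left(-12\right) \left(-3\right) = 0 \left(-3\right) = 0$)
$c{\left(Z,b \right)} = 6 + Z \left(-1 + b\right)$ ($c{\left(Z,b \right)} = 6 + \left(b - 1\right) Z = 6 + \left(-1 + b\right) Z = 6 + Z \left(-1 + b\right)$)
$\left(442 + c{\left(23,U{\left(-3 \right)} \right)}\right)^{2} = \left(442 + \left(6 - 23 + 23 \cdot 0\right)\right)^{2} = \left(442 + \left(6 - 23 + 0\right)\right)^{2} = \left(442 - 17\right)^{2} = 425^{2} = 180625$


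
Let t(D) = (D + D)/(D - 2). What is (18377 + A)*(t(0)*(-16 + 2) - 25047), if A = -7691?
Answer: -267652242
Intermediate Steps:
t(D) = 2*D/(-2 + D) (t(D) = (2*D)/(-2 + D) = 2*D/(-2 + D))
(18377 + A)*(t(0)*(-16 + 2) - 25047) = (18377 - 7691)*((2*0/(-2 + 0))*(-16 + 2) - 25047) = 10686*((2*0/(-2))*(-14) - 25047) = 10686*((2*0*(-½))*(-14) - 25047) = 10686*(0*(-14) - 25047) = 10686*(0 - 25047) = 10686*(-25047) = -267652242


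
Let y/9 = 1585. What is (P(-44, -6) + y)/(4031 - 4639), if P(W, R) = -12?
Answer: -14253/608 ≈ -23.442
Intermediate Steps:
y = 14265 (y = 9*1585 = 14265)
(P(-44, -6) + y)/(4031 - 4639) = (-12 + 14265)/(4031 - 4639) = 14253/(-608) = 14253*(-1/608) = -14253/608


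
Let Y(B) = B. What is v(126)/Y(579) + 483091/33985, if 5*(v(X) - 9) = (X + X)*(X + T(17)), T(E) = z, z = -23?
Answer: 21735166/937015 ≈ 23.196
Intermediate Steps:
T(E) = -23
v(X) = 9 + 2*X*(-23 + X)/5 (v(X) = 9 + ((X + X)*(X - 23))/5 = 9 + ((2*X)*(-23 + X))/5 = 9 + (2*X*(-23 + X))/5 = 9 + 2*X*(-23 + X)/5)
v(126)/Y(579) + 483091/33985 = (9 - 46/5*126 + (⅖)*126²)/579 + 483091/33985 = (9 - 5796/5 + (⅖)*15876)*(1/579) + 483091*(1/33985) = (9 - 5796/5 + 31752/5)*(1/579) + 69013/4855 = (26001/5)*(1/579) + 69013/4855 = 8667/965 + 69013/4855 = 21735166/937015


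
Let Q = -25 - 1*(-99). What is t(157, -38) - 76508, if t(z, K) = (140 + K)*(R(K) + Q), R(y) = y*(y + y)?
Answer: 225616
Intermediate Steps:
Q = 74 (Q = -25 + 99 = 74)
R(y) = 2*y² (R(y) = y*(2*y) = 2*y²)
t(z, K) = (74 + 2*K²)*(140 + K) (t(z, K) = (140 + K)*(2*K² + 74) = (140 + K)*(74 + 2*K²) = (74 + 2*K²)*(140 + K))
t(157, -38) - 76508 = (10360 + 2*(-38)³ + 74*(-38) + 280*(-38)²) - 76508 = (10360 + 2*(-54872) - 2812 + 280*1444) - 76508 = (10360 - 109744 - 2812 + 404320) - 76508 = 302124 - 76508 = 225616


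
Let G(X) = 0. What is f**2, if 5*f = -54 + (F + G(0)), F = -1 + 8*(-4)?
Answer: 7569/25 ≈ 302.76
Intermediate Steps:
F = -33 (F = -1 - 32 = -33)
f = -87/5 (f = (-54 + (-33 + 0))/5 = (-54 - 33)/5 = (1/5)*(-87) = -87/5 ≈ -17.400)
f**2 = (-87/5)**2 = 7569/25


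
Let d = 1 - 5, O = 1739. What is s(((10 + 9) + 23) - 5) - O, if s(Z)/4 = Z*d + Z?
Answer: -2183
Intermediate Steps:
d = -4
s(Z) = -12*Z (s(Z) = 4*(Z*(-4) + Z) = 4*(-4*Z + Z) = 4*(-3*Z) = -12*Z)
s(((10 + 9) + 23) - 5) - O = -12*(((10 + 9) + 23) - 5) - 1*1739 = -12*((19 + 23) - 5) - 1739 = -12*(42 - 5) - 1739 = -12*37 - 1739 = -444 - 1739 = -2183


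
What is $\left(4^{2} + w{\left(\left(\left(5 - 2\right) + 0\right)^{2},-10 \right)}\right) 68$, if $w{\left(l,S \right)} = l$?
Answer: $1700$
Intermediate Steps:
$\left(4^{2} + w{\left(\left(\left(5 - 2\right) + 0\right)^{2},-10 \right)}\right) 68 = \left(4^{2} + \left(\left(5 - 2\right) + 0\right)^{2}\right) 68 = \left(16 + \left(\left(5 - 2\right) + 0\right)^{2}\right) 68 = \left(16 + \left(3 + 0\right)^{2}\right) 68 = \left(16 + 3^{2}\right) 68 = \left(16 + 9\right) 68 = 25 \cdot 68 = 1700$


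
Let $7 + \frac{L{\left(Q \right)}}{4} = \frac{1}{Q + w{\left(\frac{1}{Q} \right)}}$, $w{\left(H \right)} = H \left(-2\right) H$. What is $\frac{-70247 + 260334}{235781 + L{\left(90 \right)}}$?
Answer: $\frac{69286521413}{85931748947} \approx 0.8063$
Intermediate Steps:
$w{\left(H \right)} = - 2 H^{2}$ ($w{\left(H \right)} = - 2 H H = - 2 H^{2}$)
$L{\left(Q \right)} = -28 + \frac{4}{Q - \frac{2}{Q^{2}}}$ ($L{\left(Q \right)} = -28 + \frac{4}{Q - 2 \left(\frac{1}{Q}\right)^{2}} = -28 + \frac{4}{Q - \frac{2}{Q^{2}}}$)
$\frac{-70247 + 260334}{235781 + L{\left(90 \right)}} = \frac{-70247 + 260334}{235781 + \frac{4 \left(14 + 90^{2} \left(1 - 630\right)\right)}{-2 + 90^{3}}} = \frac{190087}{235781 + \frac{4 \left(14 + 8100 \left(1 - 630\right)\right)}{-2 + 729000}} = \frac{190087}{235781 + \frac{4 \left(14 + 8100 \left(-629\right)\right)}{728998}} = \frac{190087}{235781 + 4 \cdot \frac{1}{728998} \left(14 - 5094900\right)} = \frac{190087}{235781 + 4 \cdot \frac{1}{728998} \left(-5094886\right)} = \frac{190087}{235781 - \frac{10189772}{364499}} = \frac{190087}{\frac{85931748947}{364499}} = 190087 \cdot \frac{364499}{85931748947} = \frac{69286521413}{85931748947}$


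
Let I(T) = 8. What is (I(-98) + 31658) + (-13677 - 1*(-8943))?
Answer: 26932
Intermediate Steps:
(I(-98) + 31658) + (-13677 - 1*(-8943)) = (8 + 31658) + (-13677 - 1*(-8943)) = 31666 + (-13677 + 8943) = 31666 - 4734 = 26932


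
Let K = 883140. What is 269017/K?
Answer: 269017/883140 ≈ 0.30461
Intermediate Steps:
269017/K = 269017/883140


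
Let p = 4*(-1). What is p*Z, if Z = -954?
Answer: 3816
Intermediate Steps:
p = -4
p*Z = -4*(-954) = 3816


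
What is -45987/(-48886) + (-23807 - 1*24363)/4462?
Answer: -1074822313/109064666 ≈ -9.8549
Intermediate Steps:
-45987/(-48886) + (-23807 - 1*24363)/4462 = -45987*(-1/48886) + (-23807 - 24363)*(1/4462) = 45987/48886 - 48170*1/4462 = 45987/48886 - 24085/2231 = -1074822313/109064666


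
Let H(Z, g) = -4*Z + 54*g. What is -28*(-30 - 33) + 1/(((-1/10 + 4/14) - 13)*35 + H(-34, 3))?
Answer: 530962/301 ≈ 1764.0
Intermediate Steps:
-28*(-30 - 33) + 1/(((-1/10 + 4/14) - 13)*35 + H(-34, 3)) = -28*(-30 - 33) + 1/(((-1/10 + 4/14) - 13)*35 + (-4*(-34) + 54*3)) = -28*(-63) + 1/(((-1*⅒ + 4*(1/14)) - 13)*35 + (136 + 162)) = 1764 + 1/(((-⅒ + 2/7) - 13)*35 + 298) = 1764 + 1/((13/70 - 13)*35 + 298) = 1764 + 1/(-897/70*35 + 298) = 1764 + 1/(-897/2 + 298) = 1764 + 1/(-301/2) = 1764 - 2/301 = 530962/301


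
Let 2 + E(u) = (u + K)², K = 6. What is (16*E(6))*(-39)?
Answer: -88608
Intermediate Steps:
E(u) = -2 + (6 + u)² (E(u) = -2 + (u + 6)² = -2 + (6 + u)²)
(16*E(6))*(-39) = (16*(-2 + (6 + 6)²))*(-39) = (16*(-2 + 12²))*(-39) = (16*(-2 + 144))*(-39) = (16*142)*(-39) = 2272*(-39) = -88608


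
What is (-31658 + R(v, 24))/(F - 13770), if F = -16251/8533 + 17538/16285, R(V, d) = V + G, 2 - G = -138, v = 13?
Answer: 4377931807025/1913592887631 ≈ 2.2878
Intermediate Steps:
G = 140 (G = 2 - 1*(-138) = 2 + 138 = 140)
R(V, d) = 140 + V (R(V, d) = V + 140 = 140 + V)
F = -114995781/138959905 (F = -16251*1/8533 + 17538*(1/16285) = -16251/8533 + 17538/16285 = -114995781/138959905 ≈ -0.82755)
(-31658 + R(v, 24))/(F - 13770) = (-31658 + (140 + 13))/(-114995781/138959905 - 13770) = (-31658 + 153)/(-1913592887631/138959905) = -31505*(-138959905/1913592887631) = 4377931807025/1913592887631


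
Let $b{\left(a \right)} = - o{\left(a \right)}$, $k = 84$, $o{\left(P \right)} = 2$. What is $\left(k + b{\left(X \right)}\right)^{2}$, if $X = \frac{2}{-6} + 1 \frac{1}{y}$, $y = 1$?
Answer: $6724$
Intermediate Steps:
$X = \frac{2}{3}$ ($X = \frac{2}{-6} + 1 \cdot 1^{-1} = 2 \left(- \frac{1}{6}\right) + 1 \cdot 1 = - \frac{1}{3} + 1 = \frac{2}{3} \approx 0.66667$)
$b{\left(a \right)} = -2$ ($b{\left(a \right)} = \left(-1\right) 2 = -2$)
$\left(k + b{\left(X \right)}\right)^{2} = \left(84 - 2\right)^{2} = 82^{2} = 6724$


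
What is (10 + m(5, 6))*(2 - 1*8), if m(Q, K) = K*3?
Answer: -168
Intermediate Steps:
m(Q, K) = 3*K
(10 + m(5, 6))*(2 - 1*8) = (10 + 3*6)*(2 - 1*8) = (10 + 18)*(2 - 8) = 28*(-6) = -168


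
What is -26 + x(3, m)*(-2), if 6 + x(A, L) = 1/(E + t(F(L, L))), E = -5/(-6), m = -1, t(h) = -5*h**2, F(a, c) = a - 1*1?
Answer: -1598/115 ≈ -13.896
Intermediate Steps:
F(a, c) = -1 + a (F(a, c) = a - 1 = -1 + a)
E = 5/6 (E = -5*(-1/6) = 5/6 ≈ 0.83333)
x(A, L) = -6 + 1/(5/6 - 5*(-1 + L)**2)
-26 + x(3, m)*(-2) = -26 + (12*(2 - 15*(-1 - 1)**2)/(5*(-1 + 6*(-1 - 1)**2)))*(-2) = -26 + (12*(2 - 15*(-2)**2)/(5*(-1 + 6*(-2)**2)))*(-2) = -26 + (12*(2 - 15*4)/(5*(-1 + 6*4)))*(-2) = -26 + (12*(2 - 60)/(5*(-1 + 24)))*(-2) = -26 + ((12/5)*(-58)/23)*(-2) = -26 + ((12/5)*(1/23)*(-58))*(-2) = -26 - 696/115*(-2) = -26 + 1392/115 = -1598/115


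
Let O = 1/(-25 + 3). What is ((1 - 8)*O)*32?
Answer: 112/11 ≈ 10.182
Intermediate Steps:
O = -1/22 (O = 1/(-22) = -1/22 ≈ -0.045455)
((1 - 8)*O)*32 = ((1 - 8)*(-1/22))*32 = -7*(-1/22)*32 = (7/22)*32 = 112/11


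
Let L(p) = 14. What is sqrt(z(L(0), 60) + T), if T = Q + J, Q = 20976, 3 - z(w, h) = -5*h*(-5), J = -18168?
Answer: sqrt(1311) ≈ 36.208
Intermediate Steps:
z(w, h) = 3 - 25*h (z(w, h) = 3 - (-5*h)*(-5) = 3 - 25*h)
T = 2808 (T = 20976 - 18168 = 2808)
sqrt(z(L(0), 60) + T) = sqrt((3 - 25*60) + 2808) = sqrt((3 - 1500) + 2808) = sqrt(-1497 + 2808) = sqrt(1311)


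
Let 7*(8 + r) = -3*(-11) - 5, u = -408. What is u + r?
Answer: -412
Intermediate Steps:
r = -4 (r = -8 + (-3*(-11) - 5)/7 = -8 + (33 - 5)/7 = -8 + (⅐)*28 = -8 + 4 = -4)
u + r = -408 - 4 = -412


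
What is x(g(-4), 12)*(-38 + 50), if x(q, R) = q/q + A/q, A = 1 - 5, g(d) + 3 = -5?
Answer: 18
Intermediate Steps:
g(d) = -8 (g(d) = -3 - 5 = -8)
A = -4
x(q, R) = 1 - 4/q (x(q, R) = q/q - 4/q = 1 - 4/q)
x(g(-4), 12)*(-38 + 50) = ((-4 - 8)/(-8))*(-38 + 50) = -1/8*(-12)*12 = (3/2)*12 = 18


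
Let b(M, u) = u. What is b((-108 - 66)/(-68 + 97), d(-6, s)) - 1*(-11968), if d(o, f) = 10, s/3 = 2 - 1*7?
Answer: 11978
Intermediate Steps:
s = -15 (s = 3*(2 - 1*7) = 3*(2 - 7) = 3*(-5) = -15)
b((-108 - 66)/(-68 + 97), d(-6, s)) - 1*(-11968) = 10 - 1*(-11968) = 10 + 11968 = 11978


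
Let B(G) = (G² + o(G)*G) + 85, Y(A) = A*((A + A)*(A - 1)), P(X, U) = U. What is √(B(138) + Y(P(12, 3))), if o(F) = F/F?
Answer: √19303 ≈ 138.94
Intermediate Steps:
o(F) = 1
Y(A) = 2*A²*(-1 + A) (Y(A) = A*((2*A)*(-1 + A)) = A*(2*A*(-1 + A)) = 2*A²*(-1 + A))
B(G) = 85 + G + G² (B(G) = (G² + 1*G) + 85 = (G² + G) + 85 = (G + G²) + 85 = 85 + G + G²)
√(B(138) + Y(P(12, 3))) = √((85 + 138 + 138²) + 2*3²*(-1 + 3)) = √((85 + 138 + 19044) + 2*9*2) = √(19267 + 36) = √19303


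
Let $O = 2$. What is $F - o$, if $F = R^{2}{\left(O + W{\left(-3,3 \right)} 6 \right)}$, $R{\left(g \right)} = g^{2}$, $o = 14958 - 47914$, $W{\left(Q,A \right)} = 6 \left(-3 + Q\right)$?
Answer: $2097306572$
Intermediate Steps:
$W{\left(Q,A \right)} = -18 + 6 Q$
$o = -32956$ ($o = 14958 - 47914 = -32956$)
$F = 2097273616$ ($F = \left(\left(2 + \left(-18 + 6 \left(-3\right)\right) 6\right)^{2}\right)^{2} = \left(\left(2 + \left(-18 - 18\right) 6\right)^{2}\right)^{2} = \left(\left(2 - 216\right)^{2}\right)^{2} = \left(\left(-214\right)^{2}\right)^{2} = 45796^{2} = 2097273616$)
$F - o = 2097273616 - -32956 = 2097273616 + 32956 = 2097306572$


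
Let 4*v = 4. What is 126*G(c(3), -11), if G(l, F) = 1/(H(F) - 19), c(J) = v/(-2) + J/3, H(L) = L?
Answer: -21/5 ≈ -4.2000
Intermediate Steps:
v = 1 (v = (1/4)*4 = 1)
c(J) = -1/2 + J/3 (c(J) = 1/(-2) + J/3 = 1*(-1/2) + J*(1/3) = -1/2 + J/3)
G(l, F) = 1/(-19 + F) (G(l, F) = 1/(F - 19) = 1/(-19 + F))
126*G(c(3), -11) = 126/(-19 - 11) = 126/(-30) = 126*(-1/30) = -21/5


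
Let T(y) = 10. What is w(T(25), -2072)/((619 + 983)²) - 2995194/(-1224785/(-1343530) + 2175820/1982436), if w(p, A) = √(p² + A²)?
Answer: -398879305885949076/267566866043 + √1073321/1283202 ≈ -1.4908e+6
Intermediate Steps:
w(p, A) = √(A² + p²)
w(T(25), -2072)/((619 + 983)²) - 2995194/(-1224785/(-1343530) + 2175820/1982436) = √((-2072)² + 10²)/((619 + 983)²) - 2995194/(-1224785/(-1343530) + 2175820/1982436) = √(4293184 + 100)/(1602²) - 2995194/(-1224785*(-1/1343530) + 2175820*(1/1982436)) = √4293284/2566404 - 2995194/(244957/268706 + 543955/495609) = (2*√1073321)*(1/2566404) - 2995194/267566866043/133173111954 = √1073321/1283202 - 2995194*133173111954/267566866043 = √1073321/1283202 - 398879305885949076/267566866043 = -398879305885949076/267566866043 + √1073321/1283202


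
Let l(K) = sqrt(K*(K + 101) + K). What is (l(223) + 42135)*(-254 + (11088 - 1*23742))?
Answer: -543878580 - 64540*sqrt(2899) ≈ -5.4735e+8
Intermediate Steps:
l(K) = sqrt(K + K*(101 + K)) (l(K) = sqrt(K*(101 + K) + K) = sqrt(K + K*(101 + K)))
(l(223) + 42135)*(-254 + (11088 - 1*23742)) = (sqrt(223*(102 + 223)) + 42135)*(-254 + (11088 - 1*23742)) = (sqrt(223*325) + 42135)*(-254 + (11088 - 23742)) = (sqrt(72475) + 42135)*(-254 - 12654) = (5*sqrt(2899) + 42135)*(-12908) = (42135 + 5*sqrt(2899))*(-12908) = -543878580 - 64540*sqrt(2899)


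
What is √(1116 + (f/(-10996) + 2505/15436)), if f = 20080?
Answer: √501620473033677059/21216782 ≈ 33.382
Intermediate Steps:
√(1116 + (f/(-10996) + 2505/15436)) = √(1116 + (20080/(-10996) + 2505/15436)) = √(1116 + (20080*(-1/10996) + 2505*(1/15436))) = √(1116 + (-5020/2749 + 2505/15436)) = √(1116 - 70602475/42433564) = √(47285254949/42433564) = √501620473033677059/21216782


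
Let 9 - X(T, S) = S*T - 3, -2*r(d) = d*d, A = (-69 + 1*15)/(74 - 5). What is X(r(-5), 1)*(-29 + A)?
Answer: -33565/46 ≈ -729.67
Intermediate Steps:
A = -18/23 (A = (-69 + 15)/69 = -54*1/69 = -18/23 ≈ -0.78261)
r(d) = -d**2/2 (r(d) = -d*d/2 = -d**2/2)
X(T, S) = 12 - S*T (X(T, S) = 9 - (S*T - 3) = 9 - (-3 + S*T) = 9 + (3 - S*T) = 12 - S*T)
X(r(-5), 1)*(-29 + A) = (12 - 1*1*(-1/2*(-5)**2))*(-29 - 18/23) = (12 - 1*1*(-1/2*25))*(-685/23) = (12 - 1*1*(-25/2))*(-685/23) = (12 + 25/2)*(-685/23) = (49/2)*(-685/23) = -33565/46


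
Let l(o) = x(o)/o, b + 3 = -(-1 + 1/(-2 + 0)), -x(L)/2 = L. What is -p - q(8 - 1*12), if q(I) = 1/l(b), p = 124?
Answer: -247/2 ≈ -123.50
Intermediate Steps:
x(L) = -2*L
b = -3/2 (b = -3 - (-1 + 1/(-2 + 0)) = -3 - (-1 + 1/(-2)) = -3 - (-1 - ½) = -3 - 1*(-3/2) = -3 + 3/2 = -3/2 ≈ -1.5000)
l(o) = -2 (l(o) = (-2*o)/o = -2)
q(I) = -½ (q(I) = 1/(-2) = -½)
-p - q(8 - 1*12) = -1*124 - 1*(-½) = -124 + ½ = -247/2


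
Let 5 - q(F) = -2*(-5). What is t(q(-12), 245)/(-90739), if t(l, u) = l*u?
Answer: 1225/90739 ≈ 0.013500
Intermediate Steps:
q(F) = -5 (q(F) = 5 - (-2)*(-5) = 5 - 1*10 = 5 - 10 = -5)
t(q(-12), 245)/(-90739) = -5*245/(-90739) = -1225*(-1/90739) = 1225/90739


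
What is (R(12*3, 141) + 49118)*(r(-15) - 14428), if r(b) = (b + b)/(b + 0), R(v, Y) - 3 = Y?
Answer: -710653612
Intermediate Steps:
R(v, Y) = 3 + Y
r(b) = 2 (r(b) = (2*b)/b = 2)
(R(12*3, 141) + 49118)*(r(-15) - 14428) = ((3 + 141) + 49118)*(2 - 14428) = (144 + 49118)*(-14426) = 49262*(-14426) = -710653612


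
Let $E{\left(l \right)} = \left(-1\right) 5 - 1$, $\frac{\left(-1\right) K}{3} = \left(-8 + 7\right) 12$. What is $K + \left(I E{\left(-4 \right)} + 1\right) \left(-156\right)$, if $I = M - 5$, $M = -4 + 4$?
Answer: $-4800$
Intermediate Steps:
$K = 36$ ($K = - 3 \left(-8 + 7\right) 12 = - 3 \left(\left(-1\right) 12\right) = \left(-3\right) \left(-12\right) = 36$)
$E{\left(l \right)} = -6$ ($E{\left(l \right)} = -5 - 1 = -6$)
$M = 0$
$I = -5$ ($I = 0 - 5 = -5$)
$K + \left(I E{\left(-4 \right)} + 1\right) \left(-156\right) = 36 + \left(\left(-5\right) \left(-6\right) + 1\right) \left(-156\right) = 36 + \left(30 + 1\right) \left(-156\right) = 36 + 31 \left(-156\right) = 36 - 4836 = -4800$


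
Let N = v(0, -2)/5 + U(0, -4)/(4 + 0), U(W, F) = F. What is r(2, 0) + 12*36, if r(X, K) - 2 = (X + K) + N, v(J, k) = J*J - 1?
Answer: 2174/5 ≈ 434.80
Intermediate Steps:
v(J, k) = -1 + J² (v(J, k) = J² - 1 = -1 + J²)
N = -6/5 (N = (-1 + 0²)/5 - 4/(4 + 0) = (-1 + 0)*(⅕) - 4/4 = -1*⅕ - 4*¼ = -⅕ - 1 = -6/5 ≈ -1.2000)
r(X, K) = ⅘ + K + X (r(X, K) = 2 + ((X + K) - 6/5) = 2 + ((K + X) - 6/5) = 2 + (-6/5 + K + X) = ⅘ + K + X)
r(2, 0) + 12*36 = (⅘ + 0 + 2) + 12*36 = 14/5 + 432 = 2174/5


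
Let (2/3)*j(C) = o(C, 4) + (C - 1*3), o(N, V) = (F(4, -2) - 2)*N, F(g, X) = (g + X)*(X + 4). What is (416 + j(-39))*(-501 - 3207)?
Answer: -875088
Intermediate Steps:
F(g, X) = (4 + X)*(X + g) (F(g, X) = (X + g)*(4 + X) = (4 + X)*(X + g))
o(N, V) = 2*N (o(N, V) = (((-2)**2 + 4*(-2) + 4*4 - 2*4) - 2)*N = ((4 - 8 + 16 - 8) - 2)*N = (4 - 2)*N = 2*N)
j(C) = -9/2 + 9*C/2 (j(C) = 3*(2*C + (C - 1*3))/2 = 3*(2*C + (C - 3))/2 = 3*(2*C + (-3 + C))/2 = 3*(-3 + 3*C)/2 = -9/2 + 9*C/2)
(416 + j(-39))*(-501 - 3207) = (416 + (-9/2 + (9/2)*(-39)))*(-501 - 3207) = (416 + (-9/2 - 351/2))*(-3708) = (416 - 180)*(-3708) = 236*(-3708) = -875088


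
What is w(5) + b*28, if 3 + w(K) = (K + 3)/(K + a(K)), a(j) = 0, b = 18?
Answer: 2513/5 ≈ 502.60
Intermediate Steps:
w(K) = -3 + (3 + K)/K (w(K) = -3 + (K + 3)/(K + 0) = -3 + (3 + K)/K)
w(5) + b*28 = (-2 + 3/5) + 18*28 = (-2 + 3*(1/5)) + 504 = (-2 + 3/5) + 504 = -7/5 + 504 = 2513/5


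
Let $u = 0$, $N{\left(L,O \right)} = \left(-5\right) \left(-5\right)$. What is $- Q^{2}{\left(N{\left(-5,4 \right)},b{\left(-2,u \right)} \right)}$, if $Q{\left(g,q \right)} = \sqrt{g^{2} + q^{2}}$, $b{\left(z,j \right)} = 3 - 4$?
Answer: $-626$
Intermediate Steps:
$N{\left(L,O \right)} = 25$
$b{\left(z,j \right)} = -1$ ($b{\left(z,j \right)} = 3 - 4 = -1$)
$- Q^{2}{\left(N{\left(-5,4 \right)},b{\left(-2,u \right)} \right)} = - \left(\sqrt{25^{2} + \left(-1\right)^{2}}\right)^{2} = - \left(\sqrt{625 + 1}\right)^{2} = - \left(\sqrt{626}\right)^{2} = \left(-1\right) 626 = -626$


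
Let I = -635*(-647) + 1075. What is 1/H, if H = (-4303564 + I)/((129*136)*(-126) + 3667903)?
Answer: -1457359/3891644 ≈ -0.37448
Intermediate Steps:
I = 411920 (I = 410845 + 1075 = 411920)
H = -3891644/1457359 (H = (-4303564 + 411920)/((129*136)*(-126) + 3667903) = -3891644/(17544*(-126) + 3667903) = -3891644/(-2210544 + 3667903) = -3891644/1457359 ≈ -2.6703)
1/H = 1/(-3891644/1457359) = -1457359/3891644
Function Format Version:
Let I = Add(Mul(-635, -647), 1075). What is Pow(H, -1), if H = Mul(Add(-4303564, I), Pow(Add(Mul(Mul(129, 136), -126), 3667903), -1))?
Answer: Rational(-1457359, 3891644) ≈ -0.37448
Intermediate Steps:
I = 411920 (I = Add(410845, 1075) = 411920)
H = Rational(-3891644, 1457359) (H = Mul(Add(-4303564, 411920), Pow(Add(Mul(Mul(129, 136), -126), 3667903), -1)) = Mul(-3891644, Pow(Add(Mul(17544, -126), 3667903), -1)) = Mul(-3891644, Pow(Add(-2210544, 3667903), -1)) = Mul(-3891644, Pow(1457359, -1)) = Mul(-3891644, Rational(1, 1457359)) = Rational(-3891644, 1457359) ≈ -2.6703)
Pow(H, -1) = Pow(Rational(-3891644, 1457359), -1) = Rational(-1457359, 3891644)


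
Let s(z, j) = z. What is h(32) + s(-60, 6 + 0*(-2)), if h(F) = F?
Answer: -28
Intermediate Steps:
h(32) + s(-60, 6 + 0*(-2)) = 32 - 60 = -28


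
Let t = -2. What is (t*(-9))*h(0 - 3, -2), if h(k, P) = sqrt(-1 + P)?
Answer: 18*I*sqrt(3) ≈ 31.177*I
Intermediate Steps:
(t*(-9))*h(0 - 3, -2) = (-2*(-9))*sqrt(-1 - 2) = 18*sqrt(-3) = 18*(I*sqrt(3)) = 18*I*sqrt(3)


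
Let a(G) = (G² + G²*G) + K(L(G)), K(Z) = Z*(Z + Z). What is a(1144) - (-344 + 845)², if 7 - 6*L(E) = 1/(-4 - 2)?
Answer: 970867115761/648 ≈ 1.4983e+9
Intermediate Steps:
L(E) = 43/36 (L(E) = 7/6 - 1/(6*(-4 - 2)) = 7/6 - ⅙/(-6) = 7/6 - ⅙*(-⅙) = 7/6 + 1/36 = 43/36)
K(Z) = 2*Z² (K(Z) = Z*(2*Z) = 2*Z²)
a(G) = 1849/648 + G² + G³ (a(G) = (G² + G²*G) + 2*(43/36)² = (G² + G³) + 2*(1849/1296) = (G² + G³) + 1849/648 = 1849/648 + G² + G³)
a(1144) - (-344 + 845)² = (1849/648 + 1144² + 1144³) - (-344 + 845)² = (1849/648 + 1308736 + 1497193984) - 1*501² = 971029764409/648 - 1*251001 = 971029764409/648 - 251001 = 970867115761/648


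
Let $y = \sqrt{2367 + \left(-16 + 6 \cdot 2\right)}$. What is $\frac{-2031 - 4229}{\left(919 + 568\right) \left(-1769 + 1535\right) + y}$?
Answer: $\frac{2178217080}{121074767401} + \frac{6260 \sqrt{2363}}{121074767401} \approx 0.017993$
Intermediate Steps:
$y = \sqrt{2363}$ ($y = \sqrt{2367 + \left(-16 + 12\right)} = \sqrt{2367 - 4} = \sqrt{2363} \approx 48.611$)
$\frac{-2031 - 4229}{\left(919 + 568\right) \left(-1769 + 1535\right) + y} = \frac{-2031 - 4229}{\left(919 + 568\right) \left(-1769 + 1535\right) + \sqrt{2363}} = - \frac{6260}{1487 \left(-234\right) + \sqrt{2363}} = - \frac{6260}{-347958 + \sqrt{2363}}$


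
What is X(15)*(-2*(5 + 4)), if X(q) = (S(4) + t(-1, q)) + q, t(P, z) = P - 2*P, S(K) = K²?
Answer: -576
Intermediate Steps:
t(P, z) = -P
X(q) = 17 + q (X(q) = (4² - 1*(-1)) + q = (16 + 1) + q = 17 + q)
X(15)*(-2*(5 + 4)) = (17 + 15)*(-2*(5 + 4)) = 32*(-2*9) = 32*(-18) = -576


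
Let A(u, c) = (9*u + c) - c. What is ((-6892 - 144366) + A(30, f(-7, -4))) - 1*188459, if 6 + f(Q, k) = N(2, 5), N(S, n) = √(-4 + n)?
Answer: -339447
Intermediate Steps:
f(Q, k) = -5 (f(Q, k) = -6 + √(-4 + 5) = -6 + √1 = -6 + 1 = -5)
A(u, c) = 9*u (A(u, c) = (c + 9*u) - c = 9*u)
((-6892 - 144366) + A(30, f(-7, -4))) - 1*188459 = ((-6892 - 144366) + 9*30) - 1*188459 = (-151258 + 270) - 188459 = -150988 - 188459 = -339447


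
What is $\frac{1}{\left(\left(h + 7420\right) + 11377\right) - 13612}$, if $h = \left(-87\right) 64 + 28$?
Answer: $- \frac{1}{355} \approx -0.0028169$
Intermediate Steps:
$h = -5540$ ($h = -5568 + 28 = -5540$)
$\frac{1}{\left(\left(h + 7420\right) + 11377\right) - 13612} = \frac{1}{\left(\left(-5540 + 7420\right) + 11377\right) - 13612} = \frac{1}{\left(1880 + 11377\right) - 13612} = \frac{1}{13257 - 13612} = \frac{1}{-355} = - \frac{1}{355}$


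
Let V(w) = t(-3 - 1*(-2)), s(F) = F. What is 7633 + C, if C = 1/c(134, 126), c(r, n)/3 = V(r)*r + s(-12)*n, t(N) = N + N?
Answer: 40760219/5340 ≈ 7633.0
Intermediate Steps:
t(N) = 2*N
V(w) = -2 (V(w) = 2*(-3 - 1*(-2)) = 2*(-3 + 2) = 2*(-1) = -2)
c(r, n) = -36*n - 6*r (c(r, n) = 3*(-2*r - 12*n) = 3*(-12*n - 2*r) = -36*n - 6*r)
C = -1/5340 (C = 1/(-36*126 - 6*134) = 1/(-4536 - 804) = 1/(-5340) = -1/5340 ≈ -0.00018727)
7633 + C = 7633 - 1/5340 = 40760219/5340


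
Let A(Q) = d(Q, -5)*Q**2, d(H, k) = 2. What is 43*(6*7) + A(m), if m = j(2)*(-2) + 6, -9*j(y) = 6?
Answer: 17222/9 ≈ 1913.6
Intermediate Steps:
j(y) = -2/3 (j(y) = -1/9*6 = -2/3)
m = 22/3 (m = -2/3*(-2) + 6 = 4/3 + 6 = 22/3 ≈ 7.3333)
A(Q) = 2*Q**2
43*(6*7) + A(m) = 43*(6*7) + 2*(22/3)**2 = 43*42 + 2*(484/9) = 1806 + 968/9 = 17222/9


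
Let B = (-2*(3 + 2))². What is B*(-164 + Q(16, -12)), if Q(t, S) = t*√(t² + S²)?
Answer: 15600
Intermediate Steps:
Q(t, S) = t*√(S² + t²)
B = 100 (B = (-2*5)² = (-10)² = 100)
B*(-164 + Q(16, -12)) = 100*(-164 + 16*√((-12)² + 16²)) = 100*(-164 + 16*√(144 + 256)) = 100*(-164 + 16*√400) = 100*(-164 + 16*20) = 100*(-164 + 320) = 100*156 = 15600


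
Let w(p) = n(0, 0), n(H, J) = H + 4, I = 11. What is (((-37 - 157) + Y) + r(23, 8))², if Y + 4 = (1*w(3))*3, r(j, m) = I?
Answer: 30625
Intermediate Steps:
r(j, m) = 11
n(H, J) = 4 + H
w(p) = 4 (w(p) = 4 + 0 = 4)
Y = 8 (Y = -4 + (1*4)*3 = -4 + 4*3 = -4 + 12 = 8)
(((-37 - 157) + Y) + r(23, 8))² = (((-37 - 157) + 8) + 11)² = ((-194 + 8) + 11)² = (-186 + 11)² = (-175)² = 30625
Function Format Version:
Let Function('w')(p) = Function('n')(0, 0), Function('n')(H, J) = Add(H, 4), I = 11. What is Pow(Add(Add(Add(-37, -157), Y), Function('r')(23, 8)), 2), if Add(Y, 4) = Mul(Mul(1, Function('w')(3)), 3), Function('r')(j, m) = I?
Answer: 30625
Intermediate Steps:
Function('r')(j, m) = 11
Function('n')(H, J) = Add(4, H)
Function('w')(p) = 4 (Function('w')(p) = Add(4, 0) = 4)
Y = 8 (Y = Add(-4, Mul(Mul(1, 4), 3)) = Add(-4, Mul(4, 3)) = Add(-4, 12) = 8)
Pow(Add(Add(Add(-37, -157), Y), Function('r')(23, 8)), 2) = Pow(Add(Add(Add(-37, -157), 8), 11), 2) = Pow(Add(Add(-194, 8), 11), 2) = Pow(Add(-186, 11), 2) = Pow(-175, 2) = 30625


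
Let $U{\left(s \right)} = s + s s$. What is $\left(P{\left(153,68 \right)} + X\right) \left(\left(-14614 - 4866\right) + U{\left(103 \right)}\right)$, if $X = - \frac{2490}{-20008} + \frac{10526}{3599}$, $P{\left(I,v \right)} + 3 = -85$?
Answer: $\frac{109909179408}{147559} \approx 7.4485 \cdot 10^{5}$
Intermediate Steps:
$P{\left(I,v \right)} = -88$ ($P{\left(I,v \right)} = -3 - 85 = -88$)
$U{\left(s \right)} = s + s^{2}$
$X = \frac{1799719}{590236}$ ($X = \left(-2490\right) \left(- \frac{1}{20008}\right) + 10526 \cdot \frac{1}{3599} = \frac{1245}{10004} + \frac{10526}{3599} = \frac{1799719}{590236} \approx 3.0492$)
$\left(P{\left(153,68 \right)} + X\right) \left(\left(-14614 - 4866\right) + U{\left(103 \right)}\right) = \left(-88 + \frac{1799719}{590236}\right) \left(\left(-14614 - 4866\right) + 103 \left(1 + 103\right)\right) = - \frac{50141049 \left(-19480 + 103 \cdot 104\right)}{590236} = - \frac{50141049 \left(-19480 + 10712\right)}{590236} = \left(- \frac{50141049}{590236}\right) \left(-8768\right) = \frac{109909179408}{147559}$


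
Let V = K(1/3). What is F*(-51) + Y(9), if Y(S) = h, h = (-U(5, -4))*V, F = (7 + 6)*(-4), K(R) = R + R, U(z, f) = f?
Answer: 7964/3 ≈ 2654.7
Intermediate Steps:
K(R) = 2*R
V = ⅔ (V = 2/3 = 2*(⅓) = ⅔ ≈ 0.66667)
F = -52 (F = 13*(-4) = -52)
h = 8/3 (h = -1*(-4)*(⅔) = 4*(⅔) = 8/3 ≈ 2.6667)
Y(S) = 8/3
F*(-51) + Y(9) = -52*(-51) + 8/3 = 2652 + 8/3 = 7964/3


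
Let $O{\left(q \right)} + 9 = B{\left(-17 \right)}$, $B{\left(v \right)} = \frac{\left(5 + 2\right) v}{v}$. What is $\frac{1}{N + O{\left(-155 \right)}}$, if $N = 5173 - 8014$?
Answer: $- \frac{1}{2843} \approx -0.00035174$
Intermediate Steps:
$B{\left(v \right)} = 7$ ($B{\left(v \right)} = \frac{7 v}{v} = 7$)
$O{\left(q \right)} = -2$ ($O{\left(q \right)} = -9 + 7 = -2$)
$N = -2841$ ($N = 5173 - 8014 = -2841$)
$\frac{1}{N + O{\left(-155 \right)}} = \frac{1}{-2841 - 2} = \frac{1}{-2843} = - \frac{1}{2843}$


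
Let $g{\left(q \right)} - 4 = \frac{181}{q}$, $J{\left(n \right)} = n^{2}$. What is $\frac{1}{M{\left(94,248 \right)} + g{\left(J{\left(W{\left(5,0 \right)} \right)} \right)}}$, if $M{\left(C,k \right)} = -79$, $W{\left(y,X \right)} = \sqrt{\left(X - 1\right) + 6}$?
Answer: $- \frac{5}{194} \approx -0.025773$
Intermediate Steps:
$W{\left(y,X \right)} = \sqrt{5 + X}$ ($W{\left(y,X \right)} = \sqrt{\left(-1 + X\right) + 6} = \sqrt{5 + X}$)
$g{\left(q \right)} = 4 + \frac{181}{q}$
$\frac{1}{M{\left(94,248 \right)} + g{\left(J{\left(W{\left(5,0 \right)} \right)} \right)}} = \frac{1}{-79 + \left(4 + \frac{181}{\left(\sqrt{5 + 0}\right)^{2}}\right)} = \frac{1}{-79 + \left(4 + \frac{181}{\left(\sqrt{5}\right)^{2}}\right)} = \frac{1}{-79 + \left(4 + \frac{181}{5}\right)} = \frac{1}{-79 + \frac{201}{5}} = \frac{1}{- \frac{194}{5}} = - \frac{5}{194}$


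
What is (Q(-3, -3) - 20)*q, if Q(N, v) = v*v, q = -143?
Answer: 1573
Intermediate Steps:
Q(N, v) = v²
(Q(-3, -3) - 20)*q = ((-3)² - 20)*(-143) = (9 - 20)*(-143) = -11*(-143) = 1573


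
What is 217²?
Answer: 47089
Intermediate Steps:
217² = 47089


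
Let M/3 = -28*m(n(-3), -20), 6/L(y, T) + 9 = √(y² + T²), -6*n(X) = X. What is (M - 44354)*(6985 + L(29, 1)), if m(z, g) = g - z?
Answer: -226616321848/761 - 255792*√842/761 ≈ -2.9780e+8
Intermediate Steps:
n(X) = -X/6
L(y, T) = 6/(-9 + √(T² + y²)) (L(y, T) = 6/(-9 + √(y² + T²)) = 6/(-9 + √(T² + y²)))
M = 1722 (M = 3*(-28*(-20 - (-1)*(-3)/6)) = 3*(-28*(-20 - 1*½)) = 3*(-28*(-20 - ½)) = 3*(-28*(-41/2)) = 3*574 = 1722)
(M - 44354)*(6985 + L(29, 1)) = (1722 - 44354)*(6985 + 6/(-9 + √(1² + 29²))) = -42632*(6985 + 6/(-9 + √(1 + 841))) = -42632*(6985 + 6/(-9 + √842)) = -297784520 - 255792/(-9 + √842)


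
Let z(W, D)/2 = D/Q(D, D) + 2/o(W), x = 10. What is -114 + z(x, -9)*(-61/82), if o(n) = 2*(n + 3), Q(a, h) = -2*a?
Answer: -120853/1066 ≈ -113.37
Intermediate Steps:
o(n) = 6 + 2*n (o(n) = 2*(3 + n) = 6 + 2*n)
z(W, D) = -1 + 4/(6 + 2*W) (z(W, D) = 2*(D/((-2*D)) + 2/(6 + 2*W)) = 2*(D*(-1/(2*D)) + 2/(6 + 2*W)) = 2*(-½ + 2/(6 + 2*W)) = -1 + 4/(6 + 2*W))
-114 + z(x, -9)*(-61/82) = -114 + ((-1 - 1*10)/(3 + 10))*(-61/82) = -114 + ((-1 - 10)/13)*(-61*1/82) = -114 + ((1/13)*(-11))*(-61/82) = -114 - 11/13*(-61/82) = -114 + 671/1066 = -120853/1066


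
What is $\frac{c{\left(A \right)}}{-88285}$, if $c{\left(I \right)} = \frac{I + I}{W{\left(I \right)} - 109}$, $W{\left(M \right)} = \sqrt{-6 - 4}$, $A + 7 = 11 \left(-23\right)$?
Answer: $- \frac{11336}{209959387} - \frac{104 i \sqrt{10}}{209959387} \approx -5.3991 \cdot 10^{-5} - 1.5664 \cdot 10^{-6} i$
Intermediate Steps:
$A = -260$ ($A = -7 + 11 \left(-23\right) = -7 - 253 = -260$)
$W{\left(M \right)} = i \sqrt{10}$ ($W{\left(M \right)} = \sqrt{-10} = i \sqrt{10}$)
$c{\left(I \right)} = \frac{2 I}{-109 + i \sqrt{10}}$ ($c{\left(I \right)} = \frac{I + I}{i \sqrt{10} - 109} = \frac{2 I}{-109 + i \sqrt{10}}$)
$\frac{c{\left(A \right)}}{-88285} = \frac{\left(- \frac{218}{11891}\right) \left(-260\right) - \frac{2}{11891} i \left(-260\right) \sqrt{10}}{-88285} = \left(\frac{56680}{11891} + \frac{520 i \sqrt{10}}{11891}\right) \left(- \frac{1}{88285}\right) = - \frac{11336}{209959387} - \frac{104 i \sqrt{10}}{209959387}$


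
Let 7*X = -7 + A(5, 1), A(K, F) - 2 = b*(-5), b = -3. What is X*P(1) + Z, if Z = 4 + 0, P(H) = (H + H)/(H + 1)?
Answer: 38/7 ≈ 5.4286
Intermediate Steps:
P(H) = 2*H/(1 + H) (P(H) = (2*H)/(1 + H) = 2*H/(1 + H))
Z = 4
A(K, F) = 17 (A(K, F) = 2 - 3*(-5) = 2 + 15 = 17)
X = 10/7 (X = (-7 + 17)/7 = (⅐)*10 = 10/7 ≈ 1.4286)
X*P(1) + Z = 10*(2*1/(1 + 1))/7 + 4 = 10*(2*1/2)/7 + 4 = 10*(2*1*(½))/7 + 4 = (10/7)*1 + 4 = 10/7 + 4 = 38/7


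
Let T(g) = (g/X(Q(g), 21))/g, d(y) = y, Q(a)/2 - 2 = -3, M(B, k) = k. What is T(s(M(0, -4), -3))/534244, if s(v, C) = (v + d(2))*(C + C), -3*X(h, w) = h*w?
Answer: 1/7479416 ≈ 1.3370e-7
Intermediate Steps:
Q(a) = -2 (Q(a) = 4 + 2*(-3) = 4 - 6 = -2)
X(h, w) = -h*w/3
s(v, C) = 2*C*(2 + v) (s(v, C) = (v + 2)*(C + C) = (2 + v)*(2*C) = 2*C*(2 + v))
T(g) = 1/14 (T(g) = (g/((-⅓*(-2)*21)))/g = (g/14)/g = 1/14)
T(s(M(0, -4), -3))/534244 = (1/14)/534244 = (1/14)*(1/534244) = 1/7479416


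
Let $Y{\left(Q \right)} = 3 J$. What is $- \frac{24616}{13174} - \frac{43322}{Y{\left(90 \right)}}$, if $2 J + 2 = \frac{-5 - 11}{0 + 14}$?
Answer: $\frac{1997127934}{217371} \approx 9187.6$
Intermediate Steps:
$J = - \frac{11}{7}$ ($J = -1 + \frac{\left(-5 - 11\right) \frac{1}{0 + 14}}{2} = -1 + \frac{\left(-16\right) \frac{1}{14}}{2} = -1 + \frac{1}{2} \left(- \frac{8}{7}\right) = -1 - \frac{4}{7} = - \frac{11}{7} \approx -1.5714$)
$Y{\left(Q \right)} = - \frac{33}{7}$ ($Y{\left(Q \right)} = 3 \left(- \frac{11}{7}\right) = - \frac{33}{7}$)
$- \frac{24616}{13174} - \frac{43322}{Y{\left(90 \right)}} = - \frac{24616}{13174} - \frac{43322}{- \frac{33}{7}} = \left(-24616\right) \frac{1}{13174} - - \frac{303254}{33} = - \frac{12308}{6587} + \frac{303254}{33} = \frac{1997127934}{217371}$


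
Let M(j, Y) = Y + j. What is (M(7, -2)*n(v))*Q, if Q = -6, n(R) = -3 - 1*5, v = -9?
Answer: 240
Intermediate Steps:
n(R) = -8 (n(R) = -3 - 5 = -8)
(M(7, -2)*n(v))*Q = ((-2 + 7)*(-8))*(-6) = (5*(-8))*(-6) = -40*(-6) = 240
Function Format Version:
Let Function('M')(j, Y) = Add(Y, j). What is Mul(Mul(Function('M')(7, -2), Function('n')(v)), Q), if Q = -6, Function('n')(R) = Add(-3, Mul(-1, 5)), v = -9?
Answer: 240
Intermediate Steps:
Function('n')(R) = -8 (Function('n')(R) = Add(-3, -5) = -8)
Mul(Mul(Function('M')(7, -2), Function('n')(v)), Q) = Mul(Mul(Add(-2, 7), -8), -6) = Mul(Mul(5, -8), -6) = Mul(-40, -6) = 240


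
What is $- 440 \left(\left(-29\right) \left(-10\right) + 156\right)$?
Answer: $-196240$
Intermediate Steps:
$- 440 \left(\left(-29\right) \left(-10\right) + 156\right) = - 440 \left(290 + 156\right) = \left(-440\right) 446 = -196240$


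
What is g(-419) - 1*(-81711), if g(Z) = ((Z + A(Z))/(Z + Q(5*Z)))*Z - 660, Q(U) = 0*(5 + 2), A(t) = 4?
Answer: 80636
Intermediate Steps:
Q(U) = 0 (Q(U) = 0*7 = 0)
g(Z) = -656 + Z (g(Z) = ((Z + 4)/(Z + 0))*Z - 660 = ((4 + Z)/Z)*Z - 660 = (4 + Z) - 660 = -656 + Z)
g(-419) - 1*(-81711) = (-656 - 419) - 1*(-81711) = -1075 + 81711 = 80636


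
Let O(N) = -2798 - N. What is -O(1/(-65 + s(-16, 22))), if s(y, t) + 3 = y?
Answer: 235031/84 ≈ 2798.0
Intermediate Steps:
s(y, t) = -3 + y
-O(1/(-65 + s(-16, 22))) = -(-2798 - 1/(-65 + (-3 - 16))) = -(-2798 - 1/(-65 - 19)) = -(-2798 - 1/(-84)) = -(-2798 - 1*(-1/84)) = -(-2798 + 1/84) = -1*(-235031/84) = 235031/84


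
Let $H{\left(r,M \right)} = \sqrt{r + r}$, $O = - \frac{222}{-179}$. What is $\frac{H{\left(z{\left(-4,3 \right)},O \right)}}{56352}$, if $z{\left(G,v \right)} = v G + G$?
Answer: $\frac{i \sqrt{2}}{14088} \approx 0.00010038 i$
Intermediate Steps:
$z{\left(G,v \right)} = G + G v$ ($z{\left(G,v \right)} = G v + G = G + G v$)
$O = \frac{222}{179}$ ($O = \left(-222\right) \left(- \frac{1}{179}\right) = \frac{222}{179} \approx 1.2402$)
$H{\left(r,M \right)} = \sqrt{2} \sqrt{r}$ ($H{\left(r,M \right)} = \sqrt{2 r} = \sqrt{2} \sqrt{r}$)
$\frac{H{\left(z{\left(-4,3 \right)},O \right)}}{56352} = \frac{\sqrt{2} \sqrt{- 4 \left(1 + 3\right)}}{56352} = \sqrt{2} \sqrt{\left(-4\right) 4} \cdot \frac{1}{56352} = \sqrt{2} \sqrt{-16} \cdot \frac{1}{56352} = \sqrt{2} \cdot 4 i \frac{1}{56352} = 4 i \sqrt{2} \cdot \frac{1}{56352} = \frac{i \sqrt{2}}{14088}$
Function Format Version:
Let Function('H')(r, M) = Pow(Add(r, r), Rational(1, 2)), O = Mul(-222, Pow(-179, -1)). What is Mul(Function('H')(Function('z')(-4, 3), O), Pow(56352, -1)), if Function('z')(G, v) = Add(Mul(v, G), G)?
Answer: Mul(Rational(1, 14088), I, Pow(2, Rational(1, 2))) ≈ Mul(0.00010038, I)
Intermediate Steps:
Function('z')(G, v) = Add(G, Mul(G, v)) (Function('z')(G, v) = Add(Mul(G, v), G) = Add(G, Mul(G, v)))
O = Rational(222, 179) (O = Mul(-222, Rational(-1, 179)) = Rational(222, 179) ≈ 1.2402)
Function('H')(r, M) = Mul(Pow(2, Rational(1, 2)), Pow(r, Rational(1, 2))) (Function('H')(r, M) = Pow(Mul(2, r), Rational(1, 2)) = Mul(Pow(2, Rational(1, 2)), Pow(r, Rational(1, 2))))
Mul(Function('H')(Function('z')(-4, 3), O), Pow(56352, -1)) = Mul(Mul(Pow(2, Rational(1, 2)), Pow(Mul(-4, Add(1, 3)), Rational(1, 2))), Pow(56352, -1)) = Mul(Mul(Pow(2, Rational(1, 2)), Pow(Mul(-4, 4), Rational(1, 2))), Rational(1, 56352)) = Mul(Mul(Pow(2, Rational(1, 2)), Pow(-16, Rational(1, 2))), Rational(1, 56352)) = Mul(Mul(Pow(2, Rational(1, 2)), Mul(4, I)), Rational(1, 56352)) = Mul(Mul(4, I, Pow(2, Rational(1, 2))), Rational(1, 56352)) = Mul(Rational(1, 14088), I, Pow(2, Rational(1, 2)))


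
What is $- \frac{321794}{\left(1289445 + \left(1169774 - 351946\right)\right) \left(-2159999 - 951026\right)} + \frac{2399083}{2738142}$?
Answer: $\frac{15727858795368582223}{17950653781066695150} \approx 0.87617$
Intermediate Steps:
$- \frac{321794}{\left(1289445 + \left(1169774 - 351946\right)\right) \left(-2159999 - 951026\right)} + \frac{2399083}{2738142} = - \frac{321794}{\left(1289445 + 817828\right) \left(-3111025\right)} + 2399083 \cdot \frac{1}{2738142} = - \frac{321794}{2107273 \left(-3111025\right)} + \frac{2399083}{2738142} = - \frac{321794}{-6555778984825} + \frac{2399083}{2738142} = \left(-321794\right) \left(- \frac{1}{6555778984825}\right) + \frac{2399083}{2738142} = \frac{321794}{6555778984825} + \frac{2399083}{2738142} = \frac{15727858795368582223}{17950653781066695150}$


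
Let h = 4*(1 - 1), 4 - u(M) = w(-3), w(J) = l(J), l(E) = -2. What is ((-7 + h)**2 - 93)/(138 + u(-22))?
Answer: -11/36 ≈ -0.30556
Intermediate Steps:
w(J) = -2
u(M) = 6 (u(M) = 4 - 1*(-2) = 4 + 2 = 6)
h = 0 (h = 4*0 = 0)
((-7 + h)**2 - 93)/(138 + u(-22)) = ((-7 + 0)**2 - 93)/(138 + 6) = ((-7)**2 - 93)/144 = (49 - 93)*(1/144) = -44*1/144 = -11/36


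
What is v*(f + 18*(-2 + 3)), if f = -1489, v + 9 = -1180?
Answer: 1749019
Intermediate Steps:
v = -1189 (v = -9 - 1180 = -1189)
v*(f + 18*(-2 + 3)) = -1189*(-1489 + 18*(-2 + 3)) = -1189*(-1489 + 18*1) = -1189*(-1489 + 18) = -1189*(-1471) = 1749019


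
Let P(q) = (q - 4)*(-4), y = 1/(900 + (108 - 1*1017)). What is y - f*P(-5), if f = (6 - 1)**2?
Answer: -8101/9 ≈ -900.11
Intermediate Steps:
y = -1/9 (y = 1/(900 + (108 - 1017)) = 1/(900 - 909) = 1/(-9) = -1/9 ≈ -0.11111)
P(q) = 16 - 4*q (P(q) = (-4 + q)*(-4) = 16 - 4*q)
f = 25 (f = 5**2 = 25)
y - f*P(-5) = -1/9 - 25*(16 - 4*(-5)) = -1/9 - 25*(16 + 20) = -1/9 - 25*36 = -1/9 - 1*900 = -1/9 - 900 = -8101/9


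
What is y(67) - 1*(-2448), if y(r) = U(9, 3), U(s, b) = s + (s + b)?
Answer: 2469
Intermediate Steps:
U(s, b) = b + 2*s (U(s, b) = s + (b + s) = b + 2*s)
y(r) = 21 (y(r) = 3 + 2*9 = 3 + 18 = 21)
y(67) - 1*(-2448) = 21 - 1*(-2448) = 21 + 2448 = 2469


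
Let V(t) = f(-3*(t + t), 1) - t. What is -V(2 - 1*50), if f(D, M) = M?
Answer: -49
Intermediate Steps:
V(t) = 1 - t
-V(2 - 1*50) = -(1 - (2 - 1*50)) = -(1 - (2 - 50)) = -(1 - 1*(-48)) = -(1 + 48) = -1*49 = -49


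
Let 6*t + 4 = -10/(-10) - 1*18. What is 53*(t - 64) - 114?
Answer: -7383/2 ≈ -3691.5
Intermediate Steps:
t = -7/2 (t = -2/3 + (-10/(-10) - 1*18)/6 = -2/3 + (-10*(-1/10) - 18)/6 = -2/3 + (1 - 18)/6 = -2/3 + (1/6)*(-17) = -2/3 - 17/6 = -7/2 ≈ -3.5000)
53*(t - 64) - 114 = 53*(-7/2 - 64) - 114 = 53*(-135/2) - 114 = -7155/2 - 114 = -7383/2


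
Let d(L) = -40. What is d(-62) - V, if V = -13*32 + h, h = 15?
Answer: 361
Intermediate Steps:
V = -401 (V = -13*32 + 15 = -416 + 15 = -401)
d(-62) - V = -40 - 1*(-401) = -40 + 401 = 361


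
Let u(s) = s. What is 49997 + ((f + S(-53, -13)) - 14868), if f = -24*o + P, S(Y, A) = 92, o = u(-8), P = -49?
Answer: 35364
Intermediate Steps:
o = -8
f = 143 (f = -24*(-8) - 49 = 192 - 49 = 143)
49997 + ((f + S(-53, -13)) - 14868) = 49997 + ((143 + 92) - 14868) = 49997 + (235 - 14868) = 49997 - 14633 = 35364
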